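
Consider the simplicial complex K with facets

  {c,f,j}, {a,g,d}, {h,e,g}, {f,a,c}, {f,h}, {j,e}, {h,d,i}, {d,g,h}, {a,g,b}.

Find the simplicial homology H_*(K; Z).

Take the total order a < b < c < d < e < f < g < h < i < j on the vertex set. Then K (dimension 2) consists of the simplices:

  0-simplices (10): a, b, c, d, e, f, g, h, i, j
  1-simplices (18): ab, ac, ad, af, ag, bg, cf, cj, dg, dh, di, eg, eh, ej, fh, fj, gh, hi
  2-simplices (7): abg, acf, adg, cfj, dgh, dhi, egh

Hence C_0 ≅ Z^10, C_1 ≅ Z^18, C_2 ≅ Z^7.

Boundary ∂_1: C_1 → C_0 maps an edge to its endpoints' difference, ∂[p,q] = q − p.
The resulting 10×18 matrix has rank 9, and its Smith normal form has invariant factors (1,1,1,1,1,1,1,1,1).

The boundary map ∂_2: C_2 → C_1 sends each 2-simplex [p,q,r] to [q,r] − [p,r] + [p,q]. For instance
  ∂dgh = gh − dh + dg,
  ∂dhi = hi − di + dh.
This gives a 18×7 integer matrix of rank 7; reducing to Smith normal form yields diagonal entries (1,1,1,1,1,1,1).

From H_k ≅ ker(∂_k) / im(∂_{k+1}) we obtain:

  H_0: rank C_0 − rank ∂_1 = 10 − 9 = 1, and the invariant factors of ∂_1 are all 1, so H_0 = Z.
  H_1: rank ker ∂_1 − rank ∂_2 = (18 − 9) − 7 = 2, and the invariant factors of ∂_2 are all 1, so H_1 = Z^2.
  H_2: rank ker ∂_2 − rank ∂_3 = (7 − 7) − 0 = 0, and there is no ∂_3, so H_2 = 0.

H_0 = Z,  H_1 = Z^2,  H_2 = 0.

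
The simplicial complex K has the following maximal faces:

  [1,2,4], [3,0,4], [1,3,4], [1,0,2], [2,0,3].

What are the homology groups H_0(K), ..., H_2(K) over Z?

H_0 ≅ Z,  H_1 ≅ Z,  H_2 = 0.

Take the total order 0 < 1 < 2 < 3 < 4 on the vertex set. Then K (dimension 2) consists of the simplices:

  0-simplices (5): [0], [1], [2], [3], [4]
  1-simplices (10): [0,1], [0,2], [0,3], [0,4], [1,2], [1,3], [1,4], [2,3], [2,4], [3,4]
  2-simplices (5): [0,1,2], [0,2,3], [0,3,4], [1,2,4], [1,3,4]

Hence C_0 ≅ Z^5, C_1 ≅ Z^10, C_2 ≅ Z^5.

Boundary ∂_1: C_1 → C_0 sends each edge [p,q] (with p < q) to q − p.
The resulting 5×10 matrix has rank 4, and its Smith normal form has invariant factors (1,1,1,1).

The boundary map ∂_2: C_2 → C_1 sends each 2-simplex [p,q,r] to [q,r] − [p,r] + [p,q]. For instance
  ∂[0,1,2] = [1,2] − [0,2] + [0,1],
  ∂[0,2,3] = [2,3] − [0,3] + [0,2].
The 10×5 boundary matrix has rank 5 and Smith normal form diag(1,1,1,1,1).

From H_k ≅ ker(∂_k) / im(∂_{k+1}) we obtain:

  H_0: rank C_0 − rank ∂_1 = 5 − 4 = 1, and the invariant factors of ∂_1 are all 1, so H_0 ≅ Z.
  H_1: rank ker ∂_1 − rank ∂_2 = (10 − 4) − 5 = 1, and the invariant factors of ∂_2 are all 1, so H_1 ≅ Z.
  H_2: rank ker ∂_2 − rank ∂_3 = (5 − 5) − 0 = 0, and there is no ∂_3, so H_2 ≅ 0.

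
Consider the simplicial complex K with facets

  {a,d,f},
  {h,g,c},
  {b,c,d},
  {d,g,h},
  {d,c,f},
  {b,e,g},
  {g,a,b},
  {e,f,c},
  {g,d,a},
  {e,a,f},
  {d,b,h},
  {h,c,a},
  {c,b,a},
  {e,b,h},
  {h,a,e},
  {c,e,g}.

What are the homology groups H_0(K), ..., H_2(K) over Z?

We work with the vertex ordering a < b < c < d < e < f < g < h. The simplices of K, each written with vertices in increasing order, are:

  0-simplices (8): a, b, c, d, e, f, g, h
  1-simplices (24): ab, ac, ad, ae, af, ag, ah, bc, bd, be, bg, bh, cd, ce, cf, cg, ch, df, dg, dh, ef, eg, eh, gh
  2-simplices (16): abc, abg, ach, adf, adg, aef, aeh, bcd, bdh, beg, beh, cdf, cef, ceg, cgh, dgh

Hence C_0 ≅ Z^8, C_1 ≅ Z^24, C_2 ≅ Z^16.

Boundary ∂_1: C_1 → C_0 is given by ∂[p,q] = [q] − [p]. For instance
  ∂ce = e − c.
The 8×24 boundary matrix has rank 7 and Smith normal form diag(1,1,1,1,1,1,1).

The boundary map ∂_2: C_2 → C_1 acts by ∂[p,q,r] = [q,r] − [p,r] + [p,q]. For instance
  ∂beg = eg − bg + be,
  ∂cdf = df − cf + cd.
The resulting 24×16 matrix has rank 15, and its Smith normal form has invariant factors (1,1,1,1,1,1,1,1,1,1,1,1,1,1,1).

From H_k ≅ ker(∂_k) / im(∂_{k+1}) we obtain:

  H_0: rank C_0 − rank ∂_1 = 8 − 7 = 1, and the invariant factors of ∂_1 are all 1, so H_0 = Z.
  H_1: rank ker ∂_1 − rank ∂_2 = (24 − 7) − 15 = 2, and the invariant factors of ∂_2 are all 1, so H_1 = Z^2.
  H_2: rank ker ∂_2 − rank ∂_3 = (16 − 15) − 0 = 1, and there is no ∂_3, so H_2 = Z.

H_0 ≅ Z,  H_1 ≅ Z^2,  H_2 ≅ Z.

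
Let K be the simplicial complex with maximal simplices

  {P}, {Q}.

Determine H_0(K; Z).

H_0 ≅ Z^2.

We work with the vertex ordering P < Q. The simplices of K, each written with vertices in increasing order, are:

  0-simplices (2): P, Q

so the chain groups are C_0 ≅ Z^2.

Computing H_k = (kernel of ∂_k) / (image of ∂_{k+1}):

  H_0: rank C_0 − rank ∂_1 = 2 − 0 = 2, and there is no ∂_1, so H_0 = Z^2.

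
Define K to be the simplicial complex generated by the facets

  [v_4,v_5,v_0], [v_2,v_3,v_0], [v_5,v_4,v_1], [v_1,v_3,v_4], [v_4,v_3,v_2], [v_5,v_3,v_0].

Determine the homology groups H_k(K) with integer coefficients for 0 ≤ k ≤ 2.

Fix the vertex order v_0 < v_1 < v_2 < v_3 < v_4 < v_5 and write every simplex with vertices in increasing order. Then dim K = 2 and the simplices of K are:

  0-simplices (6): [v_0], [v_1], [v_2], [v_3], [v_4], [v_5]
  1-simplices (12): [v_0,v_2], [v_0,v_3], [v_0,v_4], [v_0,v_5], [v_1,v_3], [v_1,v_4], [v_1,v_5], [v_2,v_3], [v_2,v_4], [v_3,v_4], [v_3,v_5], [v_4,v_5]
  2-simplices (6): [v_0,v_2,v_3], [v_0,v_3,v_5], [v_0,v_4,v_5], [v_1,v_3,v_4], [v_1,v_4,v_5], [v_2,v_3,v_4]

giving chain groups C_0 ≅ Z^6, C_1 ≅ Z^12, C_2 ≅ Z^6.

∂_1: C_1 → C_0 maps an edge to its endpoints' difference, ∂[p,q] = q − p. For instance
  ∂[v_0,v_4] = [v_4] − [v_0].
The 6×12 boundary matrix has rank 5 and Smith normal form diag(1,1,1,1,1).

∂_2: C_2 → C_1 sends each 2-simplex [p,q,r] to [q,r] − [p,r] + [p,q]. For instance
  ∂[v_0,v_2,v_3] = [v_2,v_3] − [v_0,v_3] + [v_0,v_2],
  ∂[v_0,v_4,v_5] = [v_4,v_5] − [v_0,v_5] + [v_0,v_4].
This gives a 12×6 integer matrix of rank 6; reducing to Smith normal form yields diagonal entries (1,1,1,1,1,1).

From H_k ≅ ker(∂_k) / im(∂_{k+1}) we obtain:

  H_0: rank C_0 − rank ∂_1 = 6 − 5 = 1, and the invariant factors of ∂_1 are all 1, so H_0 = Z.
  H_1: rank ker ∂_1 − rank ∂_2 = (12 − 5) − 6 = 1, and the invariant factors of ∂_2 are all 1, so H_1 = Z.
  H_2: rank ker ∂_2 − rank ∂_3 = (6 − 6) − 0 = 0, and there is no ∂_3, so H_2 = 0.

H_0 = Z,  H_1 = Z,  H_2 = 0.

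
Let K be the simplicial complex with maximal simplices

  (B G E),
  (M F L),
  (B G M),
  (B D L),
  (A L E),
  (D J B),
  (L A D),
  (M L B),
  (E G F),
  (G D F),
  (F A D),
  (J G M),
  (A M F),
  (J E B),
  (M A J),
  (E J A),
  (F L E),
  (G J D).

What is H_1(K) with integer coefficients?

Fix the vertex order A < B < D < E < F < G < J < L < M and write every simplex with vertices in increasing order. Then dim K = 2 and the simplices of K are:

  0-simplices (9): A, B, D, E, F, G, J, L, M
  1-simplices (27): AD, AE, AF, AJ, AL, AM, BD, BE, BG, BJ, BL, BM, DF, DG, DJ, DL, EF, EG, EJ, EL, FG, FL, FM, GJ, GM, JM, LM
  2-simplices (18): ADF, ADL, AEJ, AEL, AFM, AJM, BDJ, BDL, BEG, BEJ, BGM, BLM, DFG, DGJ, EFG, EFL, FLM, GJM

Hence C_0 ≅ Z^9, C_1 ≅ Z^27, C_2 ≅ Z^18.

∂_1: C_1 → C_0 maps an edge to its endpoints' difference, ∂[p,q] = q − p. For instance
  ∂AF = F − A.
This gives a 9×27 integer matrix of rank 8; reducing to Smith normal form yields diagonal entries (1,1,1,1,1,1,1,1).

∂_2: C_2 → C_1 acts by ∂[p,q,r] = [q,r] − [p,r] + [p,q]. For instance
  ∂BEG = EG − BG + BE,
  ∂AFM = FM − AM + AF.
This gives a 27×18 integer matrix of rank 18; reducing to Smith normal form yields diagonal entries (1,1,1,1,1,1,1,1,1,1,1,1,1,1,1,1,1,2).

Reading off H_k = ker ∂_k / im ∂_{k+1}:

  H_1: rank ker ∂_1 − rank ∂_2 = (27 − 8) − 18 = 1, and ∂_2 has invariant factor 2 > 1, so H_1 ≅ Z ⊕ Z_2.

H_1 ≅ Z ⊕ Z_2.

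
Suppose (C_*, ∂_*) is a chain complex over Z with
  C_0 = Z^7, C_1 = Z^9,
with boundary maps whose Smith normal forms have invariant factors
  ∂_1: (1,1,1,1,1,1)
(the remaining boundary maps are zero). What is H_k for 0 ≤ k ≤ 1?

H_0: b_0 = 7 − 0 − 6 = 1; torsion from ∂_1 factors > 1: none. So H_0 ≅ Z.
H_1: b_1 = 9 − 6 − 0 = 3; torsion from ∂_2 factors > 1: none. So H_1 ≅ Z^3.

H_0 ≅ Z,  H_1 ≅ Z^3.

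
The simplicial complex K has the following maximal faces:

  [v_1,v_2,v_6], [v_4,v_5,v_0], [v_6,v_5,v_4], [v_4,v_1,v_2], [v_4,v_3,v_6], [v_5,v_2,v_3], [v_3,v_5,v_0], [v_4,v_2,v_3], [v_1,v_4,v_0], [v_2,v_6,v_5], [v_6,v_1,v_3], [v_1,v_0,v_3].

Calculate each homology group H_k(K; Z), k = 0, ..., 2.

Fix the vertex order v_0 < v_1 < v_2 < v_3 < v_4 < v_5 < v_6 and write every simplex with vertices in increasing order. Then dim K = 2 and the simplices of K are:

  0-simplices (7): [v_0], [v_1], [v_2], [v_3], [v_4], [v_5], [v_6]
  1-simplices (18): (18 of them)
  2-simplices (12): (12 of them)

Hence C_0 ≅ Z^7, C_1 ≅ Z^18, C_2 ≅ Z^12.

The boundary map ∂_1: C_1 → C_0 sends each edge [p,q] (with p < q) to q − p. For instance
  ∂[v_2,v_3] = [v_3] − [v_2].
The 7×18 boundary matrix has rank 6 and Smith normal form diag(1,1,1,1,1,1).

∂_2: C_2 → C_1 maps a triangle to the signed sum of its edges. For instance
  ∂[v_0,v_1,v_3] = [v_1,v_3] − [v_0,v_3] + [v_0,v_1],
  ∂[v_1,v_3,v_6] = [v_3,v_6] − [v_1,v_6] + [v_1,v_3].
As a 18×12 matrix over Z this has rank 12, with invariant factors (1,1,1,1,1,1,1,1,1,1,1,2).

Now H_k = ker ∂_k / im ∂_{k+1}, so:

  H_0: rank C_0 − rank ∂_1 = 7 − 6 = 1, and the invariant factors of ∂_1 are all 1, so H_0 = Z.
  H_1: rank ker ∂_1 − rank ∂_2 = (18 − 6) − 12 = 0, and ∂_2 has invariant factor 2 > 1, so H_1 = Z/2.
  H_2: rank ker ∂_2 − rank ∂_3 = (12 − 12) − 0 = 0, and there is no ∂_3, so H_2 = 0.

H_0 = Z,  H_1 = Z/2,  H_2 = 0.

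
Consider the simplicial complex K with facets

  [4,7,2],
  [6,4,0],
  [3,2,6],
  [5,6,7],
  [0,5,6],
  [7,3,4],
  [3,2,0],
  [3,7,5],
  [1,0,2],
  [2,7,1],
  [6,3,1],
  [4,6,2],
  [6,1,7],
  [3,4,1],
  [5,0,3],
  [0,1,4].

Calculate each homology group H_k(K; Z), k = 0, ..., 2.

H_0 ≅ Z,  H_1 ≅ Z^2,  H_2 ≅ Z.

We work with the vertex ordering 0 < 1 < 2 < 3 < 4 < 5 < 6 < 7. The simplices of K, each written with vertices in increasing order, are:

  0-simplices (8): [0], [1], [2], [3], [4], [5], [6], [7]
  1-simplices (24): (24 of them)
  2-simplices (16): [0,1,2], [0,1,4], [0,2,3], [0,3,5], [0,4,6], [0,5,6], [1,2,7], [1,3,4], [1,3,6], [1,6,7], [2,3,6], [2,4,6], [2,4,7], [3,4,7], [3,5,7], [5,6,7]

giving chain groups C_0 ≅ Z^8, C_1 ≅ Z^24, C_2 ≅ Z^16.

The boundary map ∂_1: C_1 → C_0 sends each edge [p,q] (with p < q) to q − p. For instance
  ∂[1,7] = [7] − [1].
The 8×24 boundary matrix has rank 7 and Smith normal form diag(1,1,1,1,1,1,1).

∂_2: C_2 → C_1 sends each 2-simplex [p,q,r] to [q,r] − [p,r] + [p,q]. For instance
  ∂[2,4,6] = [4,6] − [2,6] + [2,4],
  ∂[3,4,7] = [4,7] − [3,7] + [3,4].
As a 24×16 matrix over Z this has rank 15, with invariant factors (1,1,1,1,1,1,1,1,1,1,1,1,1,1,1).

Computing H_k = (kernel of ∂_k) / (image of ∂_{k+1}):

  H_0: rank C_0 − rank ∂_1 = 8 − 7 = 1, and the invariant factors of ∂_1 are all 1, so H_0 = Z.
  H_1: rank ker ∂_1 − rank ∂_2 = (24 − 7) − 15 = 2, and the invariant factors of ∂_2 are all 1, so H_1 = Z^2.
  H_2: rank ker ∂_2 − rank ∂_3 = (16 − 15) − 0 = 1, and there is no ∂_3, so H_2 = Z.

As a check, the Euler characteristic is 8 − 24 + 16 = 0, which agrees with 1 − 2 + 1 = 0.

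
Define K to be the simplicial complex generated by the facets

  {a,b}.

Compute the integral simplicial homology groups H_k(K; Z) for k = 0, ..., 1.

H_0 ≅ Z,  H_1 = 0.

Fix the vertex order a < b and write every simplex with vertices in increasing order. Then dim K = 1 and the simplices of K are:

  0-simplices (2): a, b
  1-simplices (1): ab

giving chain groups C_0 ≅ Z^2, C_1 ≅ Z^1.

Boundary ∂_1: C_1 → C_0 maps an edge to its endpoints' difference, ∂[p,q] = q − p. For instance
  ∂ab = b − a.
As a 2×1 matrix over Z this has rank 1, with invariant factors (1).

From H_k ≅ ker(∂_k) / im(∂_{k+1}) we obtain:

  H_0: rank C_0 − rank ∂_1 = 2 − 1 = 1, and the invariant factors of ∂_1 are all 1, so H_0 ≅ Z.
  H_1: rank ker ∂_1 − rank ∂_2 = (1 − 1) − 0 = 0, and there is no ∂_2, so H_1 ≅ 0.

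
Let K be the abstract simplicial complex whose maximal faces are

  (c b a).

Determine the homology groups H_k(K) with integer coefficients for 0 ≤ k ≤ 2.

H_0 = Z,  H_1 = 0,  H_2 = 0.

Order the vertices as a < b < c. Listing each simplex with vertices in this order, K has dimension 2 with simplices:

  0-simplices (3): a, b, c
  1-simplices (3): ab, ac, bc
  2-simplices (1): abc

Hence C_0 ≅ Z^3, C_1 ≅ Z^3, C_2 ≅ Z^1.

Boundary ∂_1: C_1 → C_0 sends each edge [p,q] (with p < q) to q − p. For instance
  ∂ab = b − a.
This gives a 3×3 integer matrix of rank 2; reducing to Smith normal form yields diagonal entries (1,1).

Boundary ∂_2: C_2 → C_1 sends each 2-simplex [p,q,r] to [q,r] − [p,r] + [p,q]. For instance
  ∂abc = bc − ac + ab.
The 3×1 boundary matrix has rank 1 and Smith normal form diag(1).

From H_k ≅ ker(∂_k) / im(∂_{k+1}) we obtain:

  H_0: rank C_0 − rank ∂_1 = 3 − 2 = 1, and the invariant factors of ∂_1 are all 1, so H_0 = Z.
  H_1: rank ker ∂_1 − rank ∂_2 = (3 − 2) − 1 = 0, and the invariant factors of ∂_2 are all 1, so H_1 = 0.
  H_2: rank ker ∂_2 − rank ∂_3 = (1 − 1) − 0 = 0, and there is no ∂_3, so H_2 = 0.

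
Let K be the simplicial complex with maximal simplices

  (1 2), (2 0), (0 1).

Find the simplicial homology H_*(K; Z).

H_0 = Z,  H_1 = Z.

Take the total order 0 < 1 < 2 on the vertex set. Then K (dimension 1) consists of the simplices:

  0-simplices (3): [0], [1], [2]
  1-simplices (3): [0,1], [0,2], [1,2]

so the chain groups are C_0 ≅ Z^3, C_1 ≅ Z^3.

Boundary ∂_1: C_1 → C_0 maps an edge to its endpoints' difference, ∂[p,q] = q − p.
The 3×3 boundary matrix has rank 2 and Smith normal form diag(1,1).

Now H_k = ker ∂_k / im ∂_{k+1}, so:

  H_0: rank C_0 − rank ∂_1 = 3 − 2 = 1, and the invariant factors of ∂_1 are all 1, so H_0 ≅ Z.
  H_1: rank ker ∂_1 − rank ∂_2 = (3 − 2) − 0 = 1, and there is no ∂_2, so H_1 ≅ Z.

As a check, the Euler characteristic is 3 − 3 = 0, which agrees with 1 − 1 = 0.
(K is a triangulation of the circle S^1.)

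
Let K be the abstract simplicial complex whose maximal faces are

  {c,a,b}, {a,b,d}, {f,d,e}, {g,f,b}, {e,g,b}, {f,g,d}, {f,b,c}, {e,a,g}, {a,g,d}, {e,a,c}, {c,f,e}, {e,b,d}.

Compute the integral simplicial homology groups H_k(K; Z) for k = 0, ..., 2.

Order the vertices as a < b < c < d < e < f < g. Listing each simplex with vertices in this order, K has dimension 2 with simplices:

  0-simplices (7): a, b, c, d, e, f, g
  1-simplices (18): ab, ac, ad, ae, ag, bc, bd, be, bf, bg, ce, cf, de, df, dg, ef, eg, fg
  2-simplices (12): abc, abd, ace, adg, aeg, bcf, bde, beg, bfg, cef, def, dfg

Hence C_0 ≅ Z^7, C_1 ≅ Z^18, C_2 ≅ Z^12.

The boundary map ∂_1: C_1 → C_0 sends each edge [p,q] (with p < q) to q − p.
The 7×18 boundary matrix has rank 6 and Smith normal form diag(1,1,1,1,1,1).

Boundary ∂_2: C_2 → C_1 acts by ∂[p,q,r] = [q,r] − [p,r] + [p,q]. For instance
  ∂ace = ce − ae + ac,
  ∂bcf = cf − bf + bc.
The 18×12 boundary matrix has rank 12 and Smith normal form diag(1,1,1,1,1,1,1,1,1,1,1,2).

Now H_k = ker ∂_k / im ∂_{k+1}, so:

  H_0: rank C_0 − rank ∂_1 = 7 − 6 = 1, and the invariant factors of ∂_1 are all 1, so H_0 ≅ Z.
  H_1: rank ker ∂_1 − rank ∂_2 = (18 − 6) − 12 = 0, and ∂_2 has invariant factor 2 > 1, so H_1 ≅ Z_2.
  H_2: rank ker ∂_2 − rank ∂_3 = (12 − 12) − 0 = 0, and there is no ∂_3, so H_2 ≅ 0.

As a check, the Euler characteristic is 7 − 18 + 12 = 1, which agrees with 1 − 0 + 0 = 1.

H_0 = Z,  H_1 = Z_2,  H_2 = 0.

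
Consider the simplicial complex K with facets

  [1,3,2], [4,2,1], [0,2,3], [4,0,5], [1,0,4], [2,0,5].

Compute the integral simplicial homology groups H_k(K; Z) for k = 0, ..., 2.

H_0 ≅ Z,  H_1 ≅ Z,  H_2 = 0.

Order the vertices as 0 < 1 < 2 < 3 < 4 < 5. Listing each simplex with vertices in this order, K has dimension 2 with simplices:

  0-simplices (6): [0], [1], [2], [3], [4], [5]
  1-simplices (12): [0,1], [0,2], [0,3], [0,4], [0,5], [1,2], [1,3], [1,4], [2,3], [2,4], [2,5], [4,5]
  2-simplices (6): [0,1,4], [0,2,3], [0,2,5], [0,4,5], [1,2,3], [1,2,4]

Hence C_0 ≅ Z^6, C_1 ≅ Z^12, C_2 ≅ Z^6.

Boundary ∂_1: C_1 → C_0 sends each edge [p,q] (with p < q) to q − p. For instance
  ∂[1,4] = [4] − [1].
This gives a 6×12 integer matrix of rank 5; reducing to Smith normal form yields diagonal entries (1,1,1,1,1).

Boundary ∂_2: C_2 → C_1 maps a triangle to the signed sum of its edges. For instance
  ∂[1,2,4] = [2,4] − [1,4] + [1,2],
  ∂[0,1,4] = [1,4] − [0,4] + [0,1].
This gives a 12×6 integer matrix of rank 6; reducing to Smith normal form yields diagonal entries (1,1,1,1,1,1).

Computing H_k = (kernel of ∂_k) / (image of ∂_{k+1}):

  H_0: rank C_0 − rank ∂_1 = 6 − 5 = 1, and the invariant factors of ∂_1 are all 1, so H_0 ≅ Z.
  H_1: rank ker ∂_1 − rank ∂_2 = (12 − 5) − 6 = 1, and the invariant factors of ∂_2 are all 1, so H_1 ≅ Z.
  H_2: rank ker ∂_2 − rank ∂_3 = (6 − 6) − 0 = 0, and there is no ∂_3, so H_2 ≅ 0.

As a check, the Euler characteristic is 6 − 12 + 6 = 0, which agrees with 1 − 1 + 0 = 0.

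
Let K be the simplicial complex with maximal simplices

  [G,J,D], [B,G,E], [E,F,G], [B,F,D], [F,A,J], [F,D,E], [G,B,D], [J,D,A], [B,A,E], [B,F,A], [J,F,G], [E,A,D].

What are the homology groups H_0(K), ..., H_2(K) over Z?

H_0 = Z,  H_1 = Z/2Z,  H_2 = 0.

We work with the vertex ordering A < B < D < E < F < G < J. The simplices of K, each written with vertices in increasing order, are:

  0-simplices (7): A, B, D, E, F, G, J
  1-simplices (18): AB, AD, AE, AF, AJ, BD, BE, BF, BG, DE, DF, DG, DJ, EF, EG, FG, FJ, GJ
  2-simplices (12): ABE, ABF, ADE, ADJ, AFJ, BDF, BDG, BEG, DEF, DGJ, EFG, FGJ

giving chain groups C_0 ≅ Z^7, C_1 ≅ Z^18, C_2 ≅ Z^12.

Boundary ∂_1: C_1 → C_0 is given by ∂[p,q] = [q] − [p].
The 7×18 boundary matrix has rank 6 and Smith normal form diag(1,1,1,1,1,1).

Boundary ∂_2: C_2 → C_1 maps a triangle to the signed sum of its edges. For instance
  ∂ADE = DE − AE + AD,
  ∂BDG = DG − BG + BD.
The 18×12 boundary matrix has rank 12 and Smith normal form diag(1,1,1,1,1,1,1,1,1,1,1,2).

Computing H_k = (kernel of ∂_k) / (image of ∂_{k+1}):

  H_0: rank C_0 − rank ∂_1 = 7 − 6 = 1, and the invariant factors of ∂_1 are all 1, so H_0 ≅ Z.
  H_1: rank ker ∂_1 − rank ∂_2 = (18 − 6) − 12 = 0, and ∂_2 has invariant factor 2 > 1, so H_1 ≅ Z/2Z.
  H_2: rank ker ∂_2 − rank ∂_3 = (12 − 12) − 0 = 0, and there is no ∂_3, so H_2 ≅ 0.

As a check, the Euler characteristic is 7 − 18 + 12 = 1, which agrees with 1 − 0 + 0 = 1.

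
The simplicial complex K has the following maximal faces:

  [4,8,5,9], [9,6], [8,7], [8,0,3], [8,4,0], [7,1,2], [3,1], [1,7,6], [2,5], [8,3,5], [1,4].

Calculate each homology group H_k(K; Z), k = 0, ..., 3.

H_0 = Z,  H_1 = Z^4,  H_2 = 0,  H_3 = 0.

Fix the vertex order 0 < 1 < 2 < 3 < 4 < 5 < 6 < 7 < 8 < 9 and write every simplex with vertices in increasing order. Then dim K = 3 and the simplices of K are:

  0-simplices (10): [0], [1], [2], [3], [4], [5], [6], [7], [8], [9]
  1-simplices (21): [0,3], [0,4], [0,8], [1,2], [1,3], [1,4], [1,6], [1,7], [2,5], [2,7], [3,5], [3,8], [4,5], [4,8], [4,9], [5,8], [5,9], [6,7], [6,9], [7,8], [8,9]
  2-simplices (9): [0,3,8], [0,4,8], [1,2,7], [1,6,7], [3,5,8], [4,5,8], [4,5,9], [4,8,9], [5,8,9]
  3-simplices (1): [4,5,8,9]

Hence C_0 ≅ Z^10, C_1 ≅ Z^21, C_2 ≅ Z^9, C_3 ≅ Z^1.

The boundary map ∂_1: C_1 → C_0 maps an edge to its endpoints' difference, ∂[p,q] = q − p.
As a 10×21 matrix over Z this has rank 9, with invariant factors (1,1,1,1,1,1,1,1,1).

The boundary map ∂_2: C_2 → C_1 sends each 2-simplex [p,q,r] to [q,r] − [p,r] + [p,q]. For instance
  ∂[0,3,8] = [3,8] − [0,8] + [0,3],
  ∂[4,8,9] = [8,9] − [4,9] + [4,8].
As a 21×9 matrix over Z this has rank 8, with invariant factors (1,1,1,1,1,1,1,1).

Boundary ∂_3: C_3 → C_2 sends each 3-simplex σ to the alternating sum Σ_i (−1)^i (σ with its i-th vertex removed). For instance
  ∂[4,5,8,9] = [5,8,9] − [4,8,9] + [4,5,9] − [4,5,8].
The resulting 9×1 matrix has rank 1, and its Smith normal form has invariant factors (1).

Reading off H_k = ker ∂_k / im ∂_{k+1}:

  H_0: rank C_0 − rank ∂_1 = 10 − 9 = 1, and the invariant factors of ∂_1 are all 1, so H_0 = Z.
  H_1: rank ker ∂_1 − rank ∂_2 = (21 − 9) − 8 = 4, and the invariant factors of ∂_2 are all 1, so H_1 = Z^4.
  H_2: rank ker ∂_2 − rank ∂_3 = (9 − 8) − 1 = 0, and the invariant factors of ∂_3 are all 1, so H_2 = 0.
  H_3: rank ker ∂_3 − rank ∂_4 = (1 − 1) − 0 = 0, and there is no ∂_4, so H_3 = 0.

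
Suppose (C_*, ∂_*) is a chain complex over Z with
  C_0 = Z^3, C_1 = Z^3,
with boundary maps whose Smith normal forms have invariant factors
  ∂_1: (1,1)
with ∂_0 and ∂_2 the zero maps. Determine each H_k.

H_0: b_0 = 3 − 0 − 2 = 1; torsion from ∂_1 factors > 1: none. So H_0 ≅ Z.
H_1: b_1 = 3 − 2 − 0 = 1; torsion from ∂_2 factors > 1: none. So H_1 ≅ Z.

H_0 ≅ Z,  H_1 ≅ Z.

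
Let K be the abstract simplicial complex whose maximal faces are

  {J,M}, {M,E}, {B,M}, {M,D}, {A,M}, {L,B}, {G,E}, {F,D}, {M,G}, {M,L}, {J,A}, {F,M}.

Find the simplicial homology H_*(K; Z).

H_0 ≅ Z,  H_1 ≅ Z^4.

K has 9 vertices, 12 edges.
rank ∂_0 = 0, rank ∂_1 = 8 ⇒ b_0 = 9 − 0 − 8 = 1; all invariant factors of ∂_1 are 1 so no torsion. So H_0 ≅ Z.
rank ∂_1 = 8, rank ∂_2 = 0 ⇒ b_1 = 12 − 8 − 0 = 4. So H_1 ≅ Z^4.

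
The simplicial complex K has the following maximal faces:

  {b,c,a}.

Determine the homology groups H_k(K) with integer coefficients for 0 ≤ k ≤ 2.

Fix the vertex order a < b < c and write every simplex with vertices in increasing order. Then dim K = 2 and the simplices of K are:

  0-simplices (3): a, b, c
  1-simplices (3): ab, ac, bc
  2-simplices (1): abc

so the chain groups are C_0 ≅ Z^3, C_1 ≅ Z^3, C_2 ≅ Z^1.

∂_1: C_1 → C_0 maps an edge to its endpoints' difference, ∂[p,q] = q − p. For instance
  ∂bc = c − b.
The resulting 3×3 matrix has rank 2, and its Smith normal form has invariant factors (1,1).

The boundary map ∂_2: C_2 → C_1 sends each 2-simplex [p,q,r] to [q,r] − [p,r] + [p,q]. For instance
  ∂abc = bc − ac + ab.
The 3×1 boundary matrix has rank 1 and Smith normal form diag(1).

Now H_k = ker ∂_k / im ∂_{k+1}, so:

  H_0: rank C_0 − rank ∂_1 = 3 − 2 = 1, and the invariant factors of ∂_1 are all 1, so H_0 = Z.
  H_1: rank ker ∂_1 − rank ∂_2 = (3 − 2) − 1 = 0, and the invariant factors of ∂_2 are all 1, so H_1 = 0.
  H_2: rank ker ∂_2 − rank ∂_3 = (1 − 1) − 0 = 0, and there is no ∂_3, so H_2 = 0.

H_0 = Z,  H_1 = 0,  H_2 = 0.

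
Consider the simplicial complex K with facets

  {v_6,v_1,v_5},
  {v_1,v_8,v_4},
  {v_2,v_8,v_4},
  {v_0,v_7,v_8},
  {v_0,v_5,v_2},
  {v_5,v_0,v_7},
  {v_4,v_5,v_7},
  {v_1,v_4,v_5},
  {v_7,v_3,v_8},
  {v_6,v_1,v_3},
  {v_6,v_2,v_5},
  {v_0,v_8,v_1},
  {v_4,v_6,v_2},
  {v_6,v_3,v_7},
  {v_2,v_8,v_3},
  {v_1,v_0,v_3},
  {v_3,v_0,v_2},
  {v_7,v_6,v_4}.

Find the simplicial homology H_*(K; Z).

K has 9 vertices, 27 edges, 18 triangles.
rank ∂_0 = 0, rank ∂_1 = 8 ⇒ b_0 = 9 − 0 − 8 = 1; all invariant factors of ∂_1 are 1 so no torsion. So H_0 ≅ Z.
rank ∂_1 = 8, rank ∂_2 = 18 ⇒ b_1 = 27 − 8 − 18 = 1; ∂_2 has invariant factor(s) [2] giving torsion. So H_1 ≅ Z ⊕ Z/2.
rank ∂_2 = 18, rank ∂_3 = 0 ⇒ b_2 = 18 − 18 − 0 = 0. So H_2 ≅ 0.

H_0 = Z,  H_1 = Z ⊕ Z/2,  H_2 = 0.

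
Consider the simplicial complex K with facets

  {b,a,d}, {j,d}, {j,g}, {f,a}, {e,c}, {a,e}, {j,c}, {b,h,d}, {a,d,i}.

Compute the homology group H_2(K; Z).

Take the total order a < b < c < d < e < f < g < h < i < j on the vertex set. Then K (dimension 2) consists of the simplices:

  0-simplices (10): a, b, c, d, e, f, g, h, i, j
  1-simplices (13): ab, ad, ae, af, ai, bd, bh, ce, cj, dh, di, dj, gj
  2-simplices (3): abd, adi, bdh

so the chain groups are C_0 ≅ Z^10, C_1 ≅ Z^13, C_2 ≅ Z^3.

∂_1: C_1 → C_0 is given by ∂[p,q] = [q] − [p]. For instance
  ∂af = f − a.
The resulting 10×13 matrix has rank 9, and its Smith normal form has invariant factors (1,1,1,1,1,1,1,1,1).

Boundary ∂_2: C_2 → C_1 sends each 2-simplex [p,q,r] to [q,r] − [p,r] + [p,q]. For instance
  ∂adi = di − ai + ad,
  ∂bdh = dh − bh + bd.
The 13×3 boundary matrix has rank 3 and Smith normal form diag(1,1,1).

From H_k ≅ ker(∂_k) / im(∂_{k+1}) we obtain:

  H_2: rank ker ∂_2 − rank ∂_3 = (3 − 3) − 0 = 0, and there is no ∂_3, so H_2 = 0.

H_2 ≅ 0.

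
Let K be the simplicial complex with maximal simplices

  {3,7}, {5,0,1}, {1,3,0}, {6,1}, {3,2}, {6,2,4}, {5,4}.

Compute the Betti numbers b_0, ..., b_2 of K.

We work with the vertex ordering 0 < 1 < 2 < 3 < 4 < 5 < 6 < 7. The simplices of K, each written with vertices in increasing order, are:

  0-simplices (8): [0], [1], [2], [3], [4], [5], [6], [7]
  1-simplices (12): [0,1], [0,3], [0,5], [1,3], [1,5], [1,6], [2,3], [2,4], [2,6], [3,7], [4,5], [4,6]
  2-simplices (3): [0,1,3], [0,1,5], [2,4,6]

so the chain groups are C_0 ≅ Z^8, C_1 ≅ Z^12, C_2 ≅ Z^3.

∂_1: C_1 → C_0 sends each edge [p,q] (with p < q) to q − p. For instance
  ∂[3,7] = [7] − [3].
This gives a 8×12 integer matrix of rank 7; reducing to Smith normal form yields diagonal entries (1,1,1,1,1,1,1).

The boundary map ∂_2: C_2 → C_1 acts by ∂[p,q,r] = [q,r] − [p,r] + [p,q]. For instance
  ∂[0,1,5] = [1,5] − [0,5] + [0,1],
  ∂[0,1,3] = [1,3] − [0,3] + [0,1].
The resulting 12×3 matrix has rank 3, and its Smith normal form has invariant factors (1,1,1).

Now H_k = ker ∂_k / im ∂_{k+1}, so:

  H_0: rank C_0 − rank ∂_1 = 8 − 7 = 1, and the invariant factors of ∂_1 are all 1, so H_0 ≅ Z.
  H_1: rank ker ∂_1 − rank ∂_2 = (12 − 7) − 3 = 2, and the invariant factors of ∂_2 are all 1, so H_1 ≅ Z^2.
  H_2: rank ker ∂_2 − rank ∂_3 = (3 − 3) − 0 = 0, and there is no ∂_3, so H_2 ≅ 0.

Hence the Betti numbers are b_0 = 1, b_1 = 2, b_2 = 0.

b_0 = 1, b_1 = 2, b_2 = 0.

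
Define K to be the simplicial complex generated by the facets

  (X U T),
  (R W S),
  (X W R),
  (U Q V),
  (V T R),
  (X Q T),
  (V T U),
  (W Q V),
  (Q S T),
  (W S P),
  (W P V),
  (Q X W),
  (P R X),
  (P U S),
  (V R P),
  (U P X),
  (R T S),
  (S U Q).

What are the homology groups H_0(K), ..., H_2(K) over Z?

Fix the vertex order P < Q < R < S < T < U < V < W < X and write every simplex with vertices in increasing order. Then dim K = 2 and the simplices of K are:

  0-simplices (9): P, Q, R, S, T, U, V, W, X
  1-simplices (27): PR, PS, PU, PV, PW, PX, QS, QT, QU, QV, QW, QX, RS, RT, RV, RW, RX, ST, SU, SW, TU, TV, TX, UV, UX, VW, WX
  2-simplices (18): PRV, PRX, PSU, PSW, PUX, PVW, QST, QSU, QTX, QUV, QVW, QWX, RST, RSW, RTV, RWX, TUV, TUX

giving chain groups C_0 ≅ Z^9, C_1 ≅ Z^27, C_2 ≅ Z^18.

Boundary ∂_1: C_1 → C_0 is given by ∂[p,q] = [q] − [p]. For instance
  ∂SW = W − S.
This gives a 9×27 integer matrix of rank 8; reducing to Smith normal form yields diagonal entries (1,1,1,1,1,1,1,1).

∂_2: C_2 → C_1 sends each 2-simplex [p,q,r] to [q,r] − [p,r] + [p,q]. For instance
  ∂PSU = SU − PU + PS,
  ∂TUX = UX − TX + TU.
The 27×18 boundary matrix has rank 18 and Smith normal form diag(1,1,1,1,1,1,1,1,1,1,1,1,1,1,1,1,1,2).

Reading off H_k = ker ∂_k / im ∂_{k+1}:

  H_0: rank C_0 − rank ∂_1 = 9 − 8 = 1, and the invariant factors of ∂_1 are all 1, so H_0 ≅ Z.
  H_1: rank ker ∂_1 − rank ∂_2 = (27 − 8) − 18 = 1, and ∂_2 has invariant factor 2 > 1, so H_1 ≅ Z ⊕ Z/2Z.
  H_2: rank ker ∂_2 − rank ∂_3 = (18 − 18) − 0 = 0, and there is no ∂_3, so H_2 ≅ 0.

H_0 = Z,  H_1 = Z ⊕ Z/2Z,  H_2 = 0.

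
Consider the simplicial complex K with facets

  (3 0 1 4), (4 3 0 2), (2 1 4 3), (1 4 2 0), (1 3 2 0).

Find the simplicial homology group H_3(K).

We work with the vertex ordering 0 < 1 < 2 < 3 < 4. The simplices of K, each written with vertices in increasing order, are:

  0-simplices (5): [0], [1], [2], [3], [4]
  1-simplices (10): [0,1], [0,2], [0,3], [0,4], [1,2], [1,3], [1,4], [2,3], [2,4], [3,4]
  2-simplices (10): [0,1,2], [0,1,3], [0,1,4], [0,2,3], [0,2,4], [0,3,4], [1,2,3], [1,2,4], [1,3,4], [2,3,4]
  3-simplices (5): [0,1,2,3], [0,1,2,4], [0,1,3,4], [0,2,3,4], [1,2,3,4]

Hence C_0 ≅ Z^5, C_1 ≅ Z^10, C_2 ≅ Z^10, C_3 ≅ Z^5.

Boundary ∂_1: C_1 → C_0 sends each edge [p,q] (with p < q) to q − p.
As a 5×10 matrix over Z this has rank 4, with invariant factors (1,1,1,1).

∂_2: C_2 → C_1 maps a triangle to the signed sum of its edges. For instance
  ∂[0,2,3] = [2,3] − [0,3] + [0,2],
  ∂[0,1,3] = [1,3] − [0,3] + [0,1].
The 10×10 boundary matrix has rank 6 and Smith normal form diag(1,1,1,1,1,1).

The boundary map ∂_3: C_3 → C_2 sends each 3-simplex σ to the alternating sum Σ_i (−1)^i (σ with its i-th vertex removed). For instance
  ∂[0,1,3,4] = [1,3,4] − [0,3,4] + [0,1,4] − [0,1,3],
  ∂[0,1,2,3] = [1,2,3] − [0,2,3] + [0,1,3] − [0,1,2].
This gives a 10×5 integer matrix of rank 4; reducing to Smith normal form yields diagonal entries (1,1,1,1).

Computing H_k = (kernel of ∂_k) / (image of ∂_{k+1}):

  H_3: rank ker ∂_3 − rank ∂_4 = (5 − 4) − 0 = 1, and there is no ∂_4, so H_3 ≅ Z.

H_3 = Z.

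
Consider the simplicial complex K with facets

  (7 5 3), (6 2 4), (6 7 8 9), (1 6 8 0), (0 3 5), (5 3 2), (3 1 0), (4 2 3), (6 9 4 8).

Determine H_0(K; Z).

H_0 ≅ Z.

We work with the vertex ordering 0 < 1 < 2 < 3 < 4 < 5 < 6 < 7 < 8 < 9. The simplices of K, each written with vertices in increasing order, are:

  0-simplices (10): [0], [1], [2], [3], [4], [5], [6], [7], [8], [9]
  1-simplices (25): (25 of them)
  2-simplices (17): [0,1,3], [0,1,6], [0,1,8], [0,3,5], [0,6,8], [1,6,8], [2,3,4], [2,3,5], [2,4,6], [3,5,7], [4,6,8], [4,6,9], [4,8,9], [6,7,8], [6,7,9], [6,8,9], [7,8,9]
  3-simplices (3): [0,1,6,8], [4,6,8,9], [6,7,8,9]

Hence C_0 ≅ Z^10, C_1 ≅ Z^25, C_2 ≅ Z^17, C_3 ≅ Z^3.

The boundary map ∂_1: C_1 → C_0 sends each edge [p,q] (with p < q) to q − p.
As a 10×25 matrix over Z this has rank 9, with invariant factors (1,1,1,1,1,1,1,1,1).

The boundary map ∂_2: C_2 → C_1 acts by ∂[p,q,r] = [q,r] − [p,r] + [p,q]. For instance
  ∂[0,6,8] = [6,8] − [0,8] + [0,6],
  ∂[4,8,9] = [8,9] − [4,9] + [4,8].
As a 25×17 matrix over Z this has rank 14, with invariant factors (1,1,1,1,1,1,1,1,1,1,1,1,1,1).

∂_3: C_3 → C_2 sends each 3-simplex σ to the alternating sum Σ_i (−1)^i (σ with its i-th vertex removed). For instance
  ∂[6,7,8,9] = [7,8,9] − [6,8,9] + [6,7,9] − [6,7,8],
  ∂[4,6,8,9] = [6,8,9] − [4,8,9] + [4,6,9] − [4,6,8].
The 17×3 boundary matrix has rank 3 and Smith normal form diag(1,1,1).

Now H_k = ker ∂_k / im ∂_{k+1}, so:

  H_0: rank C_0 − rank ∂_1 = 10 − 9 = 1, and the invariant factors of ∂_1 are all 1, so H_0 ≅ Z.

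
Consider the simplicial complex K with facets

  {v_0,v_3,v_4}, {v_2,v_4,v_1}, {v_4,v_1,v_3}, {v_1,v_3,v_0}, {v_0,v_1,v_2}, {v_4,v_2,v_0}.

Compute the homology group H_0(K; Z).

H_0 ≅ Z.

Fix the vertex order v_0 < v_1 < v_2 < v_3 < v_4 and write every simplex with vertices in increasing order. Then dim K = 2 and the simplices of K are:

  0-simplices (5): [v_0], [v_1], [v_2], [v_3], [v_4]
  1-simplices (9): [v_0,v_1], [v_0,v_2], [v_0,v_3], [v_0,v_4], [v_1,v_2], [v_1,v_3], [v_1,v_4], [v_2,v_4], [v_3,v_4]
  2-simplices (6): [v_0,v_1,v_2], [v_0,v_1,v_3], [v_0,v_2,v_4], [v_0,v_3,v_4], [v_1,v_2,v_4], [v_1,v_3,v_4]

so the chain groups are C_0 ≅ Z^5, C_1 ≅ Z^9, C_2 ≅ Z^6.

Boundary ∂_1: C_1 → C_0 maps an edge to its endpoints' difference, ∂[p,q] = q − p.
As a 5×9 matrix over Z this has rank 4, with invariant factors (1,1,1,1).

The boundary map ∂_2: C_2 → C_1 sends each 2-simplex [p,q,r] to [q,r] − [p,r] + [p,q]. For instance
  ∂[v_0,v_1,v_3] = [v_1,v_3] − [v_0,v_3] + [v_0,v_1],
  ∂[v_0,v_2,v_4] = [v_2,v_4] − [v_0,v_4] + [v_0,v_2].
As a 9×6 matrix over Z this has rank 5, with invariant factors (1,1,1,1,1).

Now H_k = ker ∂_k / im ∂_{k+1}, so:

  H_0: rank C_0 − rank ∂_1 = 5 − 4 = 1, and the invariant factors of ∂_1 are all 1, so H_0 ≅ Z.

(K is a triangulation of the 2-sphere S^2.)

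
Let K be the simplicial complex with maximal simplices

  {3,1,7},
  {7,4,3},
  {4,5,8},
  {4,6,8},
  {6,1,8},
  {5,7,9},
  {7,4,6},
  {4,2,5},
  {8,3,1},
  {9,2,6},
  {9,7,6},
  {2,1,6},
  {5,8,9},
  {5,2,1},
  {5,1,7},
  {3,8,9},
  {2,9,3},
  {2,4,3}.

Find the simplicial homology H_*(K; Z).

Take the total order 1 < 2 < 3 < 4 < 5 < 6 < 7 < 8 < 9 on the vertex set. Then K (dimension 2) consists of the simplices:

  0-simplices (9): [1], [2], [3], [4], [5], [6], [7], [8], [9]
  1-simplices (27): (27 of them)
  2-simplices (18): [1,2,5], [1,2,6], [1,3,7], [1,3,8], [1,5,7], [1,6,8], [2,3,4], [2,3,9], [2,4,5], [2,6,9], [3,4,7], [3,8,9], [4,5,8], [4,6,7], [4,6,8], [5,7,9], [5,8,9], [6,7,9]

so the chain groups are C_0 ≅ Z^9, C_1 ≅ Z^27, C_2 ≅ Z^18.

Boundary ∂_1: C_1 → C_0 maps an edge to its endpoints' difference, ∂[p,q] = q − p. For instance
  ∂[2,5] = [5] − [2].
This gives a 9×27 integer matrix of rank 8; reducing to Smith normal form yields diagonal entries (1,1,1,1,1,1,1,1).

∂_2: C_2 → C_1 maps a triangle to the signed sum of its edges. For instance
  ∂[1,3,8] = [3,8] − [1,8] + [1,3],
  ∂[5,8,9] = [8,9] − [5,9] + [5,8].
As a 27×18 matrix over Z this has rank 17, with invariant factors (1,1,1,1,1,1,1,1,1,1,1,1,1,1,1,1,1).

Now H_k = ker ∂_k / im ∂_{k+1}, so:

  H_0: rank C_0 − rank ∂_1 = 9 − 8 = 1, and the invariant factors of ∂_1 are all 1, so H_0 = Z.
  H_1: rank ker ∂_1 − rank ∂_2 = (27 − 8) − 17 = 2, and the invariant factors of ∂_2 are all 1, so H_1 = Z^2.
  H_2: rank ker ∂_2 − rank ∂_3 = (18 − 17) − 0 = 1, and there is no ∂_3, so H_2 = Z.

H_0 = Z,  H_1 = Z^2,  H_2 = Z.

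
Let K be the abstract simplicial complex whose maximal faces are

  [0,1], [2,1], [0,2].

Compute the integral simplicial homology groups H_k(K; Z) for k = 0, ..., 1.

Order the vertices as 0 < 1 < 2. Listing each simplex with vertices in this order, K has dimension 1 with simplices:

  0-simplices (3): [0], [1], [2]
  1-simplices (3): [0,1], [0,2], [1,2]

so the chain groups are C_0 ≅ Z^3, C_1 ≅ Z^3.

The boundary map ∂_1: C_1 → C_0 is given by ∂[p,q] = [q] − [p]. For instance
  ∂[0,2] = [2] − [0].
As a 3×3 matrix over Z this has rank 2, with invariant factors (1,1).

Now H_k = ker ∂_k / im ∂_{k+1}, so:

  H_0: rank C_0 − rank ∂_1 = 3 − 2 = 1, and the invariant factors of ∂_1 are all 1, so H_0 = Z.
  H_1: rank ker ∂_1 − rank ∂_2 = (3 − 2) − 0 = 1, and there is no ∂_2, so H_1 = Z.

As a check, the Euler characteristic is 3 − 3 = 0, which agrees with 1 − 1 = 0.

H_0 ≅ Z,  H_1 ≅ Z.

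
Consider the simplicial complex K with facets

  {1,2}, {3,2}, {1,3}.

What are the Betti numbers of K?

Fix the vertex order 1 < 2 < 3 and write every simplex with vertices in increasing order. Then dim K = 1 and the simplices of K are:

  0-simplices (3): [1], [2], [3]
  1-simplices (3): [1,2], [1,3], [2,3]

so the chain groups are C_0 ≅ Z^3, C_1 ≅ Z^3.

∂_1: C_1 → C_0 sends each edge [p,q] (with p < q) to q − p. For instance
  ∂[2,3] = [3] − [2].
The resulting 3×3 matrix has rank 2, and its Smith normal form has invariant factors (1,1).

From H_k ≅ ker(∂_k) / im(∂_{k+1}) we obtain:

  H_0: rank C_0 − rank ∂_1 = 3 − 2 = 1, and the invariant factors of ∂_1 are all 1, so H_0 = Z.
  H_1: rank ker ∂_1 − rank ∂_2 = (3 − 2) − 0 = 1, and there is no ∂_2, so H_1 = Z.

Hence the Betti numbers are b_0 = 1, b_1 = 1.

b_0 = 1, b_1 = 1.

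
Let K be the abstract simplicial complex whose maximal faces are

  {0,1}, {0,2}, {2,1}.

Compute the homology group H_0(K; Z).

Order the vertices as 0 < 1 < 2. Listing each simplex with vertices in this order, K has dimension 1 with simplices:

  0-simplices (3): [0], [1], [2]
  1-simplices (3): [0,1], [0,2], [1,2]

Hence C_0 ≅ Z^3, C_1 ≅ Z^3.

The boundary map ∂_1: C_1 → C_0 is given by ∂[p,q] = [q] − [p]. For instance
  ∂[1,2] = [2] − [1].
The 3×3 boundary matrix has rank 2 and Smith normal form diag(1,1).

Computing H_k = (kernel of ∂_k) / (image of ∂_{k+1}):

  H_0: rank C_0 − rank ∂_1 = 3 − 2 = 1, and the invariant factors of ∂_1 are all 1, so H_0 ≅ Z.

H_0 ≅ Z.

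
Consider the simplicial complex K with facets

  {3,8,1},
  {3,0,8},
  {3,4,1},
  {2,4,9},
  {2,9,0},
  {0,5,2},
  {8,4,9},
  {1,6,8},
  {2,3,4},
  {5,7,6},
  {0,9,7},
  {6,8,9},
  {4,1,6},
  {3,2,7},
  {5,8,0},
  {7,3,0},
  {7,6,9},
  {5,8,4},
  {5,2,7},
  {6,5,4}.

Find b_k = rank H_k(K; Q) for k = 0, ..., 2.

We work with the vertex ordering 0 < 1 < 2 < 3 < 4 < 5 < 6 < 7 < 8 < 9. The simplices of K, each written with vertices in increasing order, are:

  0-simplices (10): [0], [1], [2], [3], [4], [5], [6], [7], [8], [9]
  1-simplices (30): (30 of them)
  2-simplices (20): (20 of them)

giving chain groups C_0 ≅ Z^10, C_1 ≅ Z^30, C_2 ≅ Z^20.

Boundary ∂_1: C_1 → C_0 sends each edge [p,q] (with p < q) to q − p.
As a 10×30 matrix over Z this has rank 9, with invariant factors (1,1,1,1,1,1,1,1,1).

∂_2: C_2 → C_1 acts by ∂[p,q,r] = [q,r] − [p,r] + [p,q]. For instance
  ∂[6,8,9] = [8,9] − [6,9] + [6,8],
  ∂[2,4,9] = [4,9] − [2,9] + [2,4].
The 30×20 boundary matrix has rank 20 and Smith normal form diag(1,1,1,1,1,1,1,1,1,1,1,1,1,1,1,1,1,1,1,2).

From H_k ≅ ker(∂_k) / im(∂_{k+1}) we obtain:

  H_0: rank C_0 − rank ∂_1 = 10 − 9 = 1, and the invariant factors of ∂_1 are all 1, so H_0 ≅ Z.
  H_1: rank ker ∂_1 − rank ∂_2 = (30 − 9) − 20 = 1, and ∂_2 has invariant factor 2 > 1, so H_1 ≅ Z ⊕ Z/2Z.
  H_2: rank ker ∂_2 − rank ∂_3 = (20 − 20) − 0 = 0, and there is no ∂_3, so H_2 ≅ 0.

As a check, the Euler characteristic is 10 − 30 + 20 = 0, which agrees with 1 − 1 + 0 = 0.
(K is a triangulation of the Klein bottle.)

Hence the Betti numbers are b_0 = 1, b_1 = 1, b_2 = 0.

b_0 = 1, b_1 = 1, b_2 = 0.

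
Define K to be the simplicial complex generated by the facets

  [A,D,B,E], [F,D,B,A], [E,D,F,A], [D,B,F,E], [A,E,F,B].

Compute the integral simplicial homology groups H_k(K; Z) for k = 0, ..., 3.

Fix the vertex order A < B < D < E < F and write every simplex with vertices in increasing order. Then dim K = 3 and the simplices of K are:

  0-simplices (5): A, B, D, E, F
  1-simplices (10): AB, AD, AE, AF, BD, BE, BF, DE, DF, EF
  2-simplices (10): ABD, ABE, ABF, ADE, ADF, AEF, BDE, BDF, BEF, DEF
  3-simplices (5): ABDE, ABDF, ABEF, ADEF, BDEF

Hence C_0 ≅ Z^5, C_1 ≅ Z^10, C_2 ≅ Z^10, C_3 ≅ Z^5.

Boundary ∂_1: C_1 → C_0 maps an edge to its endpoints' difference, ∂[p,q] = q − p. For instance
  ∂AF = F − A.
The 5×10 boundary matrix has rank 4 and Smith normal form diag(1,1,1,1).

The boundary map ∂_2: C_2 → C_1 acts by ∂[p,q,r] = [q,r] − [p,r] + [p,q]. For instance
  ∂DEF = EF − DF + DE,
  ∂ABD = BD − AD + AB.
As a 10×10 matrix over Z this has rank 6, with invariant factors (1,1,1,1,1,1).

∂_3: C_3 → C_2 sends each 3-simplex σ to the alternating sum Σ_i (−1)^i (σ with its i-th vertex removed). For instance
  ∂ABDE = BDE − ADE + ABE − ABD,
  ∂ABEF = BEF − AEF + ABF − ABE.
The 10×5 boundary matrix has rank 4 and Smith normal form diag(1,1,1,1).

Now H_k = ker ∂_k / im ∂_{k+1}, so:

  H_0: rank C_0 − rank ∂_1 = 5 − 4 = 1, and the invariant factors of ∂_1 are all 1, so H_0 = Z.
  H_1: rank ker ∂_1 − rank ∂_2 = (10 − 4) − 6 = 0, and the invariant factors of ∂_2 are all 1, so H_1 = 0.
  H_2: rank ker ∂_2 − rank ∂_3 = (10 − 6) − 4 = 0, and the invariant factors of ∂_3 are all 1, so H_2 = 0.
  H_3: rank ker ∂_3 − rank ∂_4 = (5 − 4) − 0 = 1, and there is no ∂_4, so H_3 = Z.

H_0 ≅ Z,  H_1 = 0,  H_2 = 0,  H_3 ≅ Z.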